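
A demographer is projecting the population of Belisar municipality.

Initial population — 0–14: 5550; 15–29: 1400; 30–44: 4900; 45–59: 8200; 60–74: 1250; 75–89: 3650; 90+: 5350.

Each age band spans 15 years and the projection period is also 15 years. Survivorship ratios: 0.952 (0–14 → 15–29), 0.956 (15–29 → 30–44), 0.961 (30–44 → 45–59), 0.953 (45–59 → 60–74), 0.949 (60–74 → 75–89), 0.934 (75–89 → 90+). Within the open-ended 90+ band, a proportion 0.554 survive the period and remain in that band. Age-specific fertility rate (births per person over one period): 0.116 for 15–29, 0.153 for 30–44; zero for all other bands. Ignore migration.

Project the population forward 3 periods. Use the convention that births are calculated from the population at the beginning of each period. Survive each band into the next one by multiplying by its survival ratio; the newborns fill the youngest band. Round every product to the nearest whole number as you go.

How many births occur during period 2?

818

Numbering the bands 1..7 from youngest to oldest:
Period 1:
Births: 1400 * 0.116 = 162, 4900 * 0.153 = 750 — total 912
Band 2: 5550 * 0.952 = 5284
Band 3: 1400 * 0.956 = 1338
Band 4: 4900 * 0.961 = 4709
Band 5: 8200 * 0.953 = 7815
Band 6: 1250 * 0.949 = 1186
Band 7: 3650 * 0.934 + 5350 * 0.554 = 3409 + 2964 = 6373
→ [912, 5284, 1338, 4709, 7815, 1186, 6373]
Period 2:
Births: 5284 * 0.116 = 613, 1338 * 0.153 = 205 — total 818
Band 2: 912 * 0.952 = 868
Band 3: 5284 * 0.956 = 5052
Band 4: 1338 * 0.961 = 1286
Band 5: 4709 * 0.953 = 4488
Band 6: 7815 * 0.949 = 7416
Band 7: 1186 * 0.934 + 6373 * 0.554 = 1108 + 3531 = 4639
→ [818, 868, 5052, 1286, 4488, 7416, 4639]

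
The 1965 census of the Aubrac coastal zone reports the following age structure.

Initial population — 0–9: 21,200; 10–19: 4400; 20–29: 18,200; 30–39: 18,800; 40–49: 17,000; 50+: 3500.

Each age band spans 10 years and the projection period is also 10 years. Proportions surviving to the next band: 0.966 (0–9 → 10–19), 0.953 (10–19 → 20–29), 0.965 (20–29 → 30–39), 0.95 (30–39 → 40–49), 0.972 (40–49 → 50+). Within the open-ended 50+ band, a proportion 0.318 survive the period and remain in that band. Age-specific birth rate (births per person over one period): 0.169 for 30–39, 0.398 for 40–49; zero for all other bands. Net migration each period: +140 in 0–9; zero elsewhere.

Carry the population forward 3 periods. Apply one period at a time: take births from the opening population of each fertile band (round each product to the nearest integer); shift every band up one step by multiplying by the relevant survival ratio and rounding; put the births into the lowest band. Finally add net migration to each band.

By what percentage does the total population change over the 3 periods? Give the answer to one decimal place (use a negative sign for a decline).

-12.4

— Period 1 —
Births: 18800 × 0.169 = 3177 ; 17000 × 0.398 = 6766 ⇒ total 9943
10–19: 21200 × 0.966 = 20479
20–29: 4400 × 0.953 = 4193
30–39: 18200 × 0.965 = 17563
40–49: 18800 × 0.95 = 17860
50+: 17000 × 0.972 + 3500 × 0.318 = 16524 + 1113 = 17637
Net migration: 0–9 + 140 → 10083
End of period: [10083, 20479, 4193, 17563, 17860, 17637]
— Period 2 —
Births: 17563 × 0.169 = 2968 ; 17860 × 0.398 = 7108 ⇒ total 10076
10–19: 10083 × 0.966 = 9740
20–29: 20479 × 0.953 = 19516
30–39: 4193 × 0.965 = 4046
40–49: 17563 × 0.95 = 16685
50+: 17860 × 0.972 + 17637 × 0.318 = 17360 + 5609 = 22969
Net migration: 0–9 + 140 → 10216
End of period: [10216, 9740, 19516, 4046, 16685, 22969]
— Period 3 —
Births: 4046 × 0.169 = 684 ; 16685 × 0.398 = 6641 ⇒ total 7325
10–19: 10216 × 0.966 = 9869
20–29: 9740 × 0.953 = 9282
30–39: 19516 × 0.965 = 18833
40–49: 4046 × 0.95 = 3844
50+: 16685 × 0.972 + 22969 × 0.318 = 16218 + 7304 = 23522
Net migration: 0–9 + 140 → 7465
End of period: [7465, 9869, 9282, 18833, 3844, 23522]
Total: 83100 → 72815; change = -10285; percentage change = -12.4%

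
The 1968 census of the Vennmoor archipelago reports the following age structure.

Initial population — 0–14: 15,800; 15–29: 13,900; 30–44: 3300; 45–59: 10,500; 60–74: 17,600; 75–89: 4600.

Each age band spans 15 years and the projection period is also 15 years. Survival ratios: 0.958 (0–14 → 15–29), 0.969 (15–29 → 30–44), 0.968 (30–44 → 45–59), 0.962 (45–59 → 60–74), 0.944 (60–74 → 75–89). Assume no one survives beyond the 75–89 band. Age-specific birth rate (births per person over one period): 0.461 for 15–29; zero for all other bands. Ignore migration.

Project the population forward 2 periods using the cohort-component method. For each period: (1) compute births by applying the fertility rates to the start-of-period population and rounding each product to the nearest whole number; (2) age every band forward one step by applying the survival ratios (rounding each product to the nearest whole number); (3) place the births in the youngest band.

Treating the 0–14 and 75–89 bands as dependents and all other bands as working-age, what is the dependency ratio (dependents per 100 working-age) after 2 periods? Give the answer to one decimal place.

44.7

Numbering the bands 1..6 from youngest to oldest:
After projecting period 1:
Births: 13900 * 0.461 = 6408
Band 2: 15800 * 0.958 = 15136
Band 3: 13900 * 0.969 = 13469
Band 4: 3300 * 0.968 = 3194
Band 5: 10500 * 0.962 = 10101
Band 6: 17600 * 0.944 = 16614
End of period: [6408, 15136, 13469, 3194, 10101, 16614]
After projecting period 2:
Births: 15136 * 0.461 = 6978
Band 2: 6408 * 0.958 = 6139
Band 3: 15136 * 0.969 = 14667
Band 4: 13469 * 0.968 = 13038
Band 5: 3194 * 0.962 = 3073
Band 6: 10101 * 0.944 = 9535
End of period: [6978, 6139, 14667, 13038, 3073, 9535]
Dependents (band 0–14 + band 75–89) = 6978 + 9535 = 16513; working-age = 36917; ratio = 16513/36917 × 100 = 44.7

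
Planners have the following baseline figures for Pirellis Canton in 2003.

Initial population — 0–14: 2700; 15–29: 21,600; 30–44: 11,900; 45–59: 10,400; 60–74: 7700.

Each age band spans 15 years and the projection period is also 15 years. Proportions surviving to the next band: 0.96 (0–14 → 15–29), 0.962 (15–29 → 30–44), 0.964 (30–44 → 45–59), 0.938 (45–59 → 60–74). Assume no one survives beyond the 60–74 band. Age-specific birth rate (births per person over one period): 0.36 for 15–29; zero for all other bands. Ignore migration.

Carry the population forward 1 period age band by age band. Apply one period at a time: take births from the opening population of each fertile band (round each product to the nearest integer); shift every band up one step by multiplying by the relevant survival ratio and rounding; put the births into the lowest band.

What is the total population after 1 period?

52374

Period 1:
Births: 21600 × 0.36 = 7776
15–29: 2700 × 0.96 = 2592
30–44: 21600 × 0.962 = 20779
45–59: 11900 × 0.964 = 11472
60–74: 10400 × 0.938 = 9755
→ [7776, 2592, 20779, 11472, 9755]
Total after period 1: 7776 + 2592 + 20779 + 11472 + 9755 = 52374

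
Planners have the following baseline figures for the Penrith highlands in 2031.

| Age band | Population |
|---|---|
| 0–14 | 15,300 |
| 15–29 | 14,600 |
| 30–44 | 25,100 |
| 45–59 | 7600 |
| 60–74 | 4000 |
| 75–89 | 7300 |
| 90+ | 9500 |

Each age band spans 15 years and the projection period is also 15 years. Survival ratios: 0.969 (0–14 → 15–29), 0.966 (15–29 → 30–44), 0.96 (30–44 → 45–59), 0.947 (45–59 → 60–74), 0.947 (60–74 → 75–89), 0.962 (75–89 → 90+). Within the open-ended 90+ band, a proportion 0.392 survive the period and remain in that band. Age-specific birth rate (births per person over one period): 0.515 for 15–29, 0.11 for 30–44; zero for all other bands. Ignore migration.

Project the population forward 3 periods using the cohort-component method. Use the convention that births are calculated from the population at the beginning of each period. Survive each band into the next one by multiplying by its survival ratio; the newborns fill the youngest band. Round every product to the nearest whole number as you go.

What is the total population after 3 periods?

83046

[period 1]
Births: 14600 * 0.515 = 7519, 25100 * 0.11 = 2761 ⇒ total 10280
15–29: 15300 * 0.969 = 14826
30–44: 14600 * 0.966 = 14104
45–59: 25100 * 0.96 = 24096
60–74: 7600 * 0.947 = 7197
75–89: 4000 * 0.947 = 3788
90+: 7300 * 0.962 + 9500 * 0.392 = 7023 + 3724 = 10747
Giving 10280 / 14826 / 14104 / 24096 / 7197 / 3788 / 10747.
[period 2]
Births: 14826 * 0.515 = 7635, 14104 * 0.11 = 1551 ⇒ total 9186
15–29: 10280 * 0.969 = 9961
30–44: 14826 * 0.966 = 14322
45–59: 14104 * 0.96 = 13540
60–74: 24096 * 0.947 = 22819
75–89: 7197 * 0.947 = 6816
90+: 3788 * 0.962 + 10747 * 0.392 = 3644 + 4213 = 7857
Giving 9186 / 9961 / 14322 / 13540 / 22819 / 6816 / 7857.
[period 3]
Births: 9961 * 0.515 = 5130, 14322 * 0.11 = 1575 ⇒ total 6705
15–29: 9186 * 0.969 = 8901
30–44: 9961 * 0.966 = 9622
45–59: 14322 * 0.96 = 13749
60–74: 13540 * 0.947 = 12822
75–89: 22819 * 0.947 = 21610
90+: 6816 * 0.962 + 7857 * 0.392 = 6557 + 3080 = 9637
Giving 6705 / 8901 / 9622 / 13749 / 12822 / 21610 / 9637.
Total after period 3: 6705 + 8901 + 9622 + 13749 + 12822 + 21610 + 9637 = 83046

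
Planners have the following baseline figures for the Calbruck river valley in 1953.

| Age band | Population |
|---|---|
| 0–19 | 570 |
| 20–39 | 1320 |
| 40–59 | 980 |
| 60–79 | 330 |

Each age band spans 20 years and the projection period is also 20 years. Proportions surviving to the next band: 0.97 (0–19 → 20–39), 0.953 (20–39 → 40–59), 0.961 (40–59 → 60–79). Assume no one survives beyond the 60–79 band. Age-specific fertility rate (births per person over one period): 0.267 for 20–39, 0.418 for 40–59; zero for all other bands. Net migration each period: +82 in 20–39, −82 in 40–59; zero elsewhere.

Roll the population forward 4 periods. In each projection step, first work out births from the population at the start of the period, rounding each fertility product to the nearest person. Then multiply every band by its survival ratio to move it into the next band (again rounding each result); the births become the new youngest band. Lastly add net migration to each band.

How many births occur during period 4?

Call the groups 1 to 4, youngest first.
— Period 1 —
Births: 1320 × 0.267 = 352  |  980 × 0.418 = 410 → 762
Group 2: 570 × 0.97 = 553
Group 3: 1320 × 0.953 = 1258
Group 4: 980 × 0.961 = 942
Net migration: Group 2 + 82 → 635; Group 3 − 82 → 1176
Giving 762 / 635 / 1176 / 942.
— Period 2 —
Births: 635 × 0.267 = 170  |  1176 × 0.418 = 492 → 662
Group 2: 762 × 0.97 = 739
Group 3: 635 × 0.953 = 605
Group 4: 1176 × 0.961 = 1130
Net migration: Group 2 + 82 → 821; Group 3 − 82 → 523
Giving 662 / 821 / 523 / 1130.
— Period 3 —
Births: 821 × 0.267 = 219  |  523 × 0.418 = 219 → 438
Group 2: 662 × 0.97 = 642
Group 3: 821 × 0.953 = 782
Group 4: 523 × 0.961 = 503
Net migration: Group 2 + 82 → 724; Group 3 − 82 → 700
Giving 438 / 724 / 700 / 503.
— Period 4 —
Births: 724 × 0.267 = 193  |  700 × 0.418 = 293 → 486
Group 2: 438 × 0.97 = 425
Group 3: 724 × 0.953 = 690
Group 4: 700 × 0.961 = 673
Net migration: Group 2 + 82 → 507; Group 3 − 82 → 608
Giving 486 / 507 / 608 / 673.

486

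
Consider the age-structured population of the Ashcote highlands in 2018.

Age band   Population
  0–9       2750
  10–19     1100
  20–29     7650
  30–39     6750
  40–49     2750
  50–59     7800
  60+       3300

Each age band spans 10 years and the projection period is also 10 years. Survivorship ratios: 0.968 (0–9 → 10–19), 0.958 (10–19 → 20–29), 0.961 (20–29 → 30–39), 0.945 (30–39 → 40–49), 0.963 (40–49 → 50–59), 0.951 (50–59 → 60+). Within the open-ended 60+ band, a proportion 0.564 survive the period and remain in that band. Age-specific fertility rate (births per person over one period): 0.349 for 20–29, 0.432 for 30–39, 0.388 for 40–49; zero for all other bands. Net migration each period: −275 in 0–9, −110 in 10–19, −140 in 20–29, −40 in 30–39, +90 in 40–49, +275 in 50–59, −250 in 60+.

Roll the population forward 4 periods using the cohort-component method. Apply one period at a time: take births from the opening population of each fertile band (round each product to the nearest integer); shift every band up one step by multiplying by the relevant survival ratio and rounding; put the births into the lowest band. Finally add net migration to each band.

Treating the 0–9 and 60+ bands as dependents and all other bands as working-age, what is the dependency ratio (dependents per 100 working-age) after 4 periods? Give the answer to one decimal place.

After projecting period 1:
Births: 7650 × 0.349 = 2670 ; 6750 × 0.432 = 2916 ; 2750 × 0.388 = 1067 → total 6653
10–19: 2750 × 0.968 = 2662
20–29: 1100 × 0.958 = 1054
30–39: 7650 × 0.961 = 7352
40–49: 6750 × 0.945 = 6379
50–59: 2750 × 0.963 = 2648
60+: 7800 × 0.951 + 3300 × 0.564 = 7418 + 1861 = 9279
Net migration: 0–9 − 275 → 6378; 10–19 − 110 → 2552; 20–29 − 140 → 914; 30–39 − 40 → 7312; 40–49 + 90 → 6469; 50–59 + 275 → 2923; 60+ − 250 → 9029
Population now: 0–9=6378, 10–19=2552, 20–29=914, 30–39=7312, 40–49=6469, 50–59=2923, 60+=9029
After projecting period 2:
Births: 914 × 0.349 = 319 ; 7312 × 0.432 = 3159 ; 6469 × 0.388 = 2510 → total 5988
10–19: 6378 × 0.968 = 6174
20–29: 2552 × 0.958 = 2445
30–39: 914 × 0.961 = 878
40–49: 7312 × 0.945 = 6910
50–59: 6469 × 0.963 = 6230
60+: 2923 × 0.951 + 9029 × 0.564 = 2780 + 5092 = 7872
Net migration: 0–9 − 275 → 5713; 10–19 − 110 → 6064; 20–29 − 140 → 2305; 30–39 − 40 → 838; 40–49 + 90 → 7000; 50–59 + 275 → 6505; 60+ − 250 → 7622
Population now: 0–9=5713, 10–19=6064, 20–29=2305, 30–39=838, 40–49=7000, 50–59=6505, 60+=7622
After projecting period 3:
Births: 2305 × 0.349 = 804 ; 838 × 0.432 = 362 ; 7000 × 0.388 = 2716 → total 3882
10–19: 5713 × 0.968 = 5530
20–29: 6064 × 0.958 = 5809
30–39: 2305 × 0.961 = 2215
40–49: 838 × 0.945 = 792
50–59: 7000 × 0.963 = 6741
60+: 6505 × 0.951 + 7622 × 0.564 = 6186 + 4299 = 10485
Net migration: 0–9 − 275 → 3607; 10–19 − 110 → 5420; 20–29 − 140 → 5669; 30–39 − 40 → 2175; 40–49 + 90 → 882; 50–59 + 275 → 7016; 60+ − 250 → 10235
Population now: 0–9=3607, 10–19=5420, 20–29=5669, 30–39=2175, 40–49=882, 50–59=7016, 60+=10235
After projecting period 4:
Births: 5669 × 0.349 = 1978 ; 2175 × 0.432 = 940 ; 882 × 0.388 = 342 → total 3260
10–19: 3607 × 0.968 = 3492
20–29: 5420 × 0.958 = 5192
30–39: 5669 × 0.961 = 5448
40–49: 2175 × 0.945 = 2055
50–59: 882 × 0.963 = 849
60+: 7016 × 0.951 + 10235 × 0.564 = 6672 + 5773 = 12445
Net migration: 0–9 − 275 → 2985; 10–19 − 110 → 3382; 20–29 − 140 → 5052; 30–39 − 40 → 5408; 40–49 + 90 → 2145; 50–59 + 275 → 1124; 60+ − 250 → 12195
Population now: 0–9=2985, 10–19=3382, 20–29=5052, 30–39=5408, 40–49=2145, 50–59=1124, 60+=12195
Dependents (band 0–9 + band 60+) = 2985 + 12195 = 15180; working-age = 17111; ratio = 15180/17111 × 100 = 88.7

88.7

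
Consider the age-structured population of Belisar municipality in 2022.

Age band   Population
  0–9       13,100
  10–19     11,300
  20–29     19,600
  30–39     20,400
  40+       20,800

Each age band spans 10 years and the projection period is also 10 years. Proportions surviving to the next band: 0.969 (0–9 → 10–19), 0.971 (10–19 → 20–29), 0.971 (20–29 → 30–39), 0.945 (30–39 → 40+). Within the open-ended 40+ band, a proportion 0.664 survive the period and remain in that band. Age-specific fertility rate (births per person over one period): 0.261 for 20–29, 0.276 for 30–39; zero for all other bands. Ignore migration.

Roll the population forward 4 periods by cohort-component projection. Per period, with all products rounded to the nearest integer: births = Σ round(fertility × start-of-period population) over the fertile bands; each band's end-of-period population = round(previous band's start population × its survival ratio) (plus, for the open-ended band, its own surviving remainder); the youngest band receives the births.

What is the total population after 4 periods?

64977

— Period 1 —
Births: 19600 × 0.261 = 5116  |  20400 × 0.276 = 5630 — total 10746
10–19: 13100 × 0.969 = 12694
20–29: 11300 × 0.971 = 10972
30–39: 19600 × 0.971 = 19032
40+: 20400 × 0.945 + 20800 × 0.664 = 19278 + 13811 = 33089
→ [10746, 12694, 10972, 19032, 33089]
— Period 2 —
Births: 10972 × 0.261 = 2864  |  19032 × 0.276 = 5253 — total 8117
10–19: 10746 × 0.969 = 10413
20–29: 12694 × 0.971 = 12326
30–39: 10972 × 0.971 = 10654
40+: 19032 × 0.945 + 33089 × 0.664 = 17985 + 21971 = 39956
→ [8117, 10413, 12326, 10654, 39956]
— Period 3 —
Births: 12326 × 0.261 = 3217  |  10654 × 0.276 = 2941 — total 6158
10–19: 8117 × 0.969 = 7865
20–29: 10413 × 0.971 = 10111
30–39: 12326 × 0.971 = 11969
40+: 10654 × 0.945 + 39956 × 0.664 = 10068 + 26531 = 36599
→ [6158, 7865, 10111, 11969, 36599]
— Period 4 —
Births: 10111 × 0.261 = 2639  |  11969 × 0.276 = 3303 — total 5942
10–19: 6158 × 0.969 = 5967
20–29: 7865 × 0.971 = 7637
30–39: 10111 × 0.971 = 9818
40+: 11969 × 0.945 + 36599 × 0.664 = 11311 + 24302 = 35613
→ [5942, 5967, 7637, 9818, 35613]
Total after period 4: 5942 + 5967 + 7637 + 9818 + 35613 = 64977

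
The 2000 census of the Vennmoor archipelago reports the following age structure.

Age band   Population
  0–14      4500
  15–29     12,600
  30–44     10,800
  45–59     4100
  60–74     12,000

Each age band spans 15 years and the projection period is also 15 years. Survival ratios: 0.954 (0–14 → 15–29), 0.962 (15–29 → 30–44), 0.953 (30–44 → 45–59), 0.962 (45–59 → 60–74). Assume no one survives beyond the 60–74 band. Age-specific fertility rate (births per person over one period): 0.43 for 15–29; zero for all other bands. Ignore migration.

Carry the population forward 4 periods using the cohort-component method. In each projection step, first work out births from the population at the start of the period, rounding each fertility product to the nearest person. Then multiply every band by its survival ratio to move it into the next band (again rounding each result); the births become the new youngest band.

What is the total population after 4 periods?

Let band 1 be 0–14 through band 5 = 60–74.
After projecting period 1:
Births: 12600 * 0.43 = 5418
Band 2: 4500 * 0.954 = 4293
Band 3: 12600 * 0.962 = 12121
Band 4: 10800 * 0.953 = 10292
Band 5: 4100 * 0.962 = 3944
Giving 5418 / 4293 / 12121 / 10292 / 3944.
After projecting period 2:
Births: 4293 * 0.43 = 1846
Band 2: 5418 * 0.954 = 5169
Band 3: 4293 * 0.962 = 4130
Band 4: 12121 * 0.953 = 11551
Band 5: 10292 * 0.962 = 9901
Giving 1846 / 5169 / 4130 / 11551 / 9901.
After projecting period 3:
Births: 5169 * 0.43 = 2223
Band 2: 1846 * 0.954 = 1761
Band 3: 5169 * 0.962 = 4973
Band 4: 4130 * 0.953 = 3936
Band 5: 11551 * 0.962 = 11112
Giving 2223 / 1761 / 4973 / 3936 / 11112.
After projecting period 4:
Births: 1761 * 0.43 = 757
Band 2: 2223 * 0.954 = 2121
Band 3: 1761 * 0.962 = 1694
Band 4: 4973 * 0.953 = 4739
Band 5: 3936 * 0.962 = 3786
Giving 757 / 2121 / 1694 / 4739 / 3786.
Total after period 4: 757 + 2121 + 1694 + 4739 + 3786 = 13097

13097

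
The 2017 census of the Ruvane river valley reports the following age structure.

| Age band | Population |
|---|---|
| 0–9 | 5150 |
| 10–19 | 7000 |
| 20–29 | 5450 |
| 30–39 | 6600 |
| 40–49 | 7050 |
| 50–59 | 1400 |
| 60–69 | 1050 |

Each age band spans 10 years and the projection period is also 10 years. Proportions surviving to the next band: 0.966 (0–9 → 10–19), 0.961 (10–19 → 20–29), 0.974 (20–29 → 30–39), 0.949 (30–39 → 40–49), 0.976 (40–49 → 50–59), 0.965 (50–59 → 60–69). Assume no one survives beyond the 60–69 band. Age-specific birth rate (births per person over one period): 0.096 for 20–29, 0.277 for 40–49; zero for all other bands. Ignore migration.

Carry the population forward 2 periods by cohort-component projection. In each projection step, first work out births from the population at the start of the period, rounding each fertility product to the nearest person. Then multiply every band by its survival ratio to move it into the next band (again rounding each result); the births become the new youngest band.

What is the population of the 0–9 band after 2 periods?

Period 1:
Births: 5450 × 0.096 = 523  |  7050 × 0.277 = 1953 → 2476
10–19: 5150 × 0.966 = 4975
20–29: 7000 × 0.961 = 6727
30–39: 5450 × 0.974 = 5308
40–49: 6600 × 0.949 = 6263
50–59: 7050 × 0.976 = 6881
60–69: 1400 × 0.965 = 1351
End of period: [2476, 4975, 6727, 5308, 6263, 6881, 1351]
Period 2:
Births: 6727 × 0.096 = 646  |  6263 × 0.277 = 1735 → 2381
10–19: 2476 × 0.966 = 2392
20–29: 4975 × 0.961 = 4781
30–39: 6727 × 0.974 = 6552
40–49: 5308 × 0.949 = 5037
50–59: 6263 × 0.976 = 6113
60–69: 6881 × 0.965 = 6640
End of period: [2381, 2392, 4781, 6552, 5037, 6113, 6640]

2381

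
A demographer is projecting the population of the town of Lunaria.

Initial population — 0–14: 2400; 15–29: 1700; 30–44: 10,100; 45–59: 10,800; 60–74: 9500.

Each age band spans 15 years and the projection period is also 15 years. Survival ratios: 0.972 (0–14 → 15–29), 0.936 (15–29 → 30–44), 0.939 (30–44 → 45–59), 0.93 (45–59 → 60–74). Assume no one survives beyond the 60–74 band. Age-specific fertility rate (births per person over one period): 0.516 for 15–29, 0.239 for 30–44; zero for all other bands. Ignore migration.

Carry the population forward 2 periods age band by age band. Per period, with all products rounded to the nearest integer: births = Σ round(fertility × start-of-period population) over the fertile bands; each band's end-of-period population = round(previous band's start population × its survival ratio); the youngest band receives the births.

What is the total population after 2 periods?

After projecting period 1:
Births: 1700 × 0.516 = 877, 10100 × 0.239 = 2414 → total 3291
15–29: 2400 × 0.972 = 2333
30–44: 1700 × 0.936 = 1591
45–59: 10100 × 0.939 = 9484
60–74: 10800 × 0.93 = 10044
Giving 3291 / 2333 / 1591 / 9484 / 10044.
After projecting period 2:
Births: 2333 × 0.516 = 1204, 1591 × 0.239 = 380 → total 1584
15–29: 3291 × 0.972 = 3199
30–44: 2333 × 0.936 = 2184
45–59: 1591 × 0.939 = 1494
60–74: 9484 × 0.93 = 8820
Giving 1584 / 3199 / 2184 / 1494 / 8820.
Total after period 2: 1584 + 3199 + 2184 + 1494 + 8820 = 17281

17281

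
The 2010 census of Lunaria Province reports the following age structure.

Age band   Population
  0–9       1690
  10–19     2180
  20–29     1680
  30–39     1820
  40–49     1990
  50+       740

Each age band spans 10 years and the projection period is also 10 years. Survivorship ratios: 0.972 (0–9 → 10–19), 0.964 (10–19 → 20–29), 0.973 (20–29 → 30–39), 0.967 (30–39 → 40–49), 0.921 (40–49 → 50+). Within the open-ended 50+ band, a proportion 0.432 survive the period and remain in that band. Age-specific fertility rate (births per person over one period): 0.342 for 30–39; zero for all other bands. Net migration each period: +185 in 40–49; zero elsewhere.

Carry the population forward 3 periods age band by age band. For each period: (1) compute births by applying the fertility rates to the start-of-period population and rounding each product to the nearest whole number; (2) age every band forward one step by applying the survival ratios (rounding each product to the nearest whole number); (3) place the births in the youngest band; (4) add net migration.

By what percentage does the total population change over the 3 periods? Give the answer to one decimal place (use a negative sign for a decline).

-17.5

Numbering the bands 1..6 from youngest to oldest:
Period 1.
Births: 1820 × 0.342 = 622
Band 2: 1690 × 0.972 = 1643
Band 3: 2180 × 0.964 = 2102
Band 4: 1680 × 0.973 = 1635
Band 5: 1820 × 0.967 = 1760
Band 6: 1990 × 0.921 + 740 × 0.432 = 1833 + 320 = 2153
Net migration: Band 5 + 185 → 1945
→ [622, 1643, 2102, 1635, 1945, 2153]
Period 2.
Births: 1635 × 0.342 = 559
Band 2: 622 × 0.972 = 605
Band 3: 1643 × 0.964 = 1584
Band 4: 2102 × 0.973 = 2045
Band 5: 1635 × 0.967 = 1581
Band 6: 1945 × 0.921 + 2153 × 0.432 = 1791 + 930 = 2721
Net migration: Band 5 + 185 → 1766
→ [559, 605, 1584, 2045, 1766, 2721]
Period 3.
Births: 2045 × 0.342 = 699
Band 2: 559 × 0.972 = 543
Band 3: 605 × 0.964 = 583
Band 4: 1584 × 0.973 = 1541
Band 5: 2045 × 0.967 = 1978
Band 6: 1766 × 0.921 + 2721 × 0.432 = 1626 + 1175 = 2801
Net migration: Band 5 + 185 → 2163
→ [699, 543, 583, 1541, 2163, 2801]
Total: 10100 → 8330; change = -1770; percentage change = -17.5%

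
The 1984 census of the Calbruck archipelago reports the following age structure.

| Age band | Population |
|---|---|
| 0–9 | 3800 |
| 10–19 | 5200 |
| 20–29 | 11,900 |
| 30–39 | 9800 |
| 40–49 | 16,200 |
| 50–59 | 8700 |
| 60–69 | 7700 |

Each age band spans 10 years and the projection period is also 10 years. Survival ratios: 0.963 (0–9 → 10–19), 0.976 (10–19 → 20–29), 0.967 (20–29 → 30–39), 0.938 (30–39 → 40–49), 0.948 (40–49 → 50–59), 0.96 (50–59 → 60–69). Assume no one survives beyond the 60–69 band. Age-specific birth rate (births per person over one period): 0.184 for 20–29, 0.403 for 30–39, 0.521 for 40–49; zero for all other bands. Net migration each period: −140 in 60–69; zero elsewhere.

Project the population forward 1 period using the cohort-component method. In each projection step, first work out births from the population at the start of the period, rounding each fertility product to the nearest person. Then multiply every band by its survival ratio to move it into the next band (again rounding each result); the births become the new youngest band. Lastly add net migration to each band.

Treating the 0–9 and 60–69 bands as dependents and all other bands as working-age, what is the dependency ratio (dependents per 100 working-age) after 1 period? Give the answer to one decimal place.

50.9

Numbering the bands 1..7 from youngest to oldest:
Period 1.
Births: 11900 * 0.184 = 2190 ; 9800 * 0.403 = 3949 ; 16200 * 0.521 = 8440 → total 14579
Band 2: 3800 * 0.963 = 3659
Band 3: 5200 * 0.976 = 5075
Band 4: 11900 * 0.967 = 11507
Band 5: 9800 * 0.938 = 9192
Band 6: 16200 * 0.948 = 15358
Band 7: 8700 * 0.96 = 8352
Net migration: Band 7 − 140 → 8212
End of period: [14579, 3659, 5075, 11507, 9192, 15358, 8212]
Dependents (band 0–9 + band 60–69) = 14579 + 8212 = 22791; working-age = 44791; ratio = 22791/44791 × 100 = 50.9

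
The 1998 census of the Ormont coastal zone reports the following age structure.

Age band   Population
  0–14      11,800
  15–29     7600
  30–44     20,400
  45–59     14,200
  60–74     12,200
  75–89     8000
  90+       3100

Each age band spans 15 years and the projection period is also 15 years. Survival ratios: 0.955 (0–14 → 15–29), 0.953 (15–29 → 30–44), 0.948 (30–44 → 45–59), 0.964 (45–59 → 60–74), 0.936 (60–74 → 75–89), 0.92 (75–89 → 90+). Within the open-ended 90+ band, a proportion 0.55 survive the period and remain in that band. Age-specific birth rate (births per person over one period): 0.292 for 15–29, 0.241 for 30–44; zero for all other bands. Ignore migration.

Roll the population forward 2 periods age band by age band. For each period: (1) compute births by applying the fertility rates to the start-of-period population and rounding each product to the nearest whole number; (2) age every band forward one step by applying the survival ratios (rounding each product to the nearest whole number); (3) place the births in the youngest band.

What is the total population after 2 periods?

76403

Period 1.
Births: 7600 × 0.292 = 2219 ; 20400 × 0.241 = 4916 — total 7135
15–29: 11800 × 0.955 = 11269
30–44: 7600 × 0.953 = 7243
45–59: 20400 × 0.948 = 19339
60–74: 14200 × 0.964 = 13689
75–89: 12200 × 0.936 = 11419
90+: 8000 × 0.92 + 3100 × 0.55 = 7360 + 1705 = 9065
Giving 7135 / 11269 / 7243 / 19339 / 13689 / 11419 / 9065.
Period 2.
Births: 11269 × 0.292 = 3291 ; 7243 × 0.241 = 1746 — total 5037
15–29: 7135 × 0.955 = 6814
30–44: 11269 × 0.953 = 10739
45–59: 7243 × 0.948 = 6866
60–74: 19339 × 0.964 = 18643
75–89: 13689 × 0.936 = 12813
90+: 11419 × 0.92 + 9065 × 0.55 = 10505 + 4986 = 15491
Giving 5037 / 6814 / 10739 / 6866 / 18643 / 12813 / 15491.
Total after period 2: 5037 + 6814 + 10739 + 6866 + 18643 + 12813 + 15491 = 76403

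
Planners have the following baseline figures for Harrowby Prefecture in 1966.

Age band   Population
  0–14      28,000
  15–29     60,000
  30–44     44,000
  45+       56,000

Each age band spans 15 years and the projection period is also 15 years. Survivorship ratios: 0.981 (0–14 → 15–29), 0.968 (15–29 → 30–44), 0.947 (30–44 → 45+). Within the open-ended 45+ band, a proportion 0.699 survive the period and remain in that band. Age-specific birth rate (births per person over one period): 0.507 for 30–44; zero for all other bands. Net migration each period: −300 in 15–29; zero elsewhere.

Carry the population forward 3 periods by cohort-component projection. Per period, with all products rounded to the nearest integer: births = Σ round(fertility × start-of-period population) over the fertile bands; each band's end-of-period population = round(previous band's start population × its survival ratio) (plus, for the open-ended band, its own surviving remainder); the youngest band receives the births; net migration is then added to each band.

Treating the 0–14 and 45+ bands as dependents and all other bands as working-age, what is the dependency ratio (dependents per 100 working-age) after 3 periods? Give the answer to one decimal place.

234.8

— Period 1 —
Births: 44000 × 0.507 = 22308
15–29: 28000 × 0.981 = 27468
30–44: 60000 × 0.968 = 58080
45+: 44000 × 0.947 + 56000 × 0.699 = 41668 + 39144 = 80812
Net migration: 15–29 − 300 → 27168
End of period: [22308, 27168, 58080, 80812]
— Period 2 —
Births: 58080 × 0.507 = 29447
15–29: 22308 × 0.981 = 21884
30–44: 27168 × 0.968 = 26299
45+: 58080 × 0.947 + 80812 × 0.699 = 55002 + 56488 = 111490
Net migration: 15–29 − 300 → 21584
End of period: [29447, 21584, 26299, 111490]
— Period 3 —
Births: 26299 × 0.507 = 13334
15–29: 29447 × 0.981 = 28888
30–44: 21584 × 0.968 = 20893
45+: 26299 × 0.947 + 111490 × 0.699 = 24905 + 77932 = 102837
Net migration: 15–29 − 300 → 28588
End of period: [13334, 28588, 20893, 102837]
Dependents (band 0–14 + band 45+) = 13334 + 102837 = 116171; working-age = 49481; ratio = 116171/49481 × 100 = 234.8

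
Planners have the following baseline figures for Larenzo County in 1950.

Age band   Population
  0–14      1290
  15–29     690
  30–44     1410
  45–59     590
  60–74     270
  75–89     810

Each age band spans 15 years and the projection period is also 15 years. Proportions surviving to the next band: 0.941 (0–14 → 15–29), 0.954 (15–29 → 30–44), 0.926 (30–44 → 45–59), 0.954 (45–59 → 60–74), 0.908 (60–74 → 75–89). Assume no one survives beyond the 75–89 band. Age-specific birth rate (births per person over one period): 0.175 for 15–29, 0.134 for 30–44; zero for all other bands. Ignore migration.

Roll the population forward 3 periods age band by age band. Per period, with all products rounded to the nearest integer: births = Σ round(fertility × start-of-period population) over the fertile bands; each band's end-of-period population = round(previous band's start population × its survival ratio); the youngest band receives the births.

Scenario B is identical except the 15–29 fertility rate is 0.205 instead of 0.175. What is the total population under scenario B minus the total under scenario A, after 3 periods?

(Bands numbered youngest = 1 to oldest = 6.)
— Period 1 —
Births: 690 * 0.175 = 121  |  1410 * 0.134 = 189 → total 310
Band 2: 1290 * 0.941 = 1214
Band 3: 690 * 0.954 = 658
Band 4: 1410 * 0.926 = 1306
Band 5: 590 * 0.954 = 563
Band 6: 270 * 0.908 = 245
Population now: 0–14=310, 15–29=1214, 30–44=658, 45–59=1306, 60–74=563, 75–89=245
— Period 2 —
Births: 1214 * 0.175 = 212  |  658 * 0.134 = 88 → total 300
Band 2: 310 * 0.941 = 292
Band 3: 1214 * 0.954 = 1158
Band 4: 658 * 0.926 = 609
Band 5: 1306 * 0.954 = 1246
Band 6: 563 * 0.908 = 511
Population now: 0–14=300, 15–29=292, 30–44=1158, 45–59=609, 60–74=1246, 75–89=511
— Period 3 —
Births: 292 * 0.175 = 51  |  1158 * 0.134 = 155 → total 206
Band 2: 300 * 0.941 = 282
Band 3: 292 * 0.954 = 279
Band 4: 1158 * 0.926 = 1072
Band 5: 609 * 0.954 = 581
Band 6: 1246 * 0.908 = 1131
Population now: 0–14=206, 15–29=282, 30–44=279, 45–59=1072, 60–74=581, 75–89=1131
Scenario A total after 3 periods: 3551
Scenario B projection —
— Period 1 —
Births: 690 * 0.205 = 141  |  1410 * 0.134 = 189 → total 330
Band 2: 1290 * 0.941 = 1214
Band 3: 690 * 0.954 = 658
Band 4: 1410 * 0.926 = 1306
Band 5: 590 * 0.954 = 563
Band 6: 270 * 0.908 = 245
Population now: 0–14=330, 15–29=1214, 30–44=658, 45–59=1306, 60–74=563, 75–89=245
— Period 2 —
Births: 1214 * 0.205 = 249  |  658 * 0.134 = 88 → total 337
Band 2: 330 * 0.941 = 311
Band 3: 1214 * 0.954 = 1158
Band 4: 658 * 0.926 = 609
Band 5: 1306 * 0.954 = 1246
Band 6: 563 * 0.908 = 511
Population now: 0–14=337, 15–29=311, 30–44=1158, 45–59=609, 60–74=1246, 75–89=511
— Period 3 —
Births: 311 * 0.205 = 64  |  1158 * 0.134 = 155 → total 219
Band 2: 337 * 0.941 = 317
Band 3: 311 * 0.954 = 297
Band 4: 1158 * 0.926 = 1072
Band 5: 609 * 0.954 = 581
Band 6: 1246 * 0.908 = 1131
Population now: 0–14=219, 15–29=317, 30–44=297, 45–59=1072, 60–74=581, 75–89=1131
Scenario B total after 3 periods: 3617
Difference B − A = 3617 − 3551 = 66

66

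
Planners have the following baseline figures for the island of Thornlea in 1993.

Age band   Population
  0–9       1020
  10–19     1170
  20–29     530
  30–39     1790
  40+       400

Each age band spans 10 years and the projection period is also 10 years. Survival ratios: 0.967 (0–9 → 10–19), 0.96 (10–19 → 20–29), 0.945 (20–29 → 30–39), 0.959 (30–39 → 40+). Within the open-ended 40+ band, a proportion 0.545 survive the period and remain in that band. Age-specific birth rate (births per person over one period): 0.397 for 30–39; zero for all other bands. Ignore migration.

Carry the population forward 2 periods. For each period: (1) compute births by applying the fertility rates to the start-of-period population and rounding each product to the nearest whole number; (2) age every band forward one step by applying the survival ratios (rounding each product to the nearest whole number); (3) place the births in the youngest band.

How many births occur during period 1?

711

[period 1]
Births: 1790 × 0.397 = 711
10–19: 1020 × 0.967 = 986
20–29: 1170 × 0.96 = 1123
30–39: 530 × 0.945 = 501
40+: 1790 × 0.959 + 400 × 0.545 = 1717 + 218 = 1935
End of period: [711, 986, 1123, 501, 1935]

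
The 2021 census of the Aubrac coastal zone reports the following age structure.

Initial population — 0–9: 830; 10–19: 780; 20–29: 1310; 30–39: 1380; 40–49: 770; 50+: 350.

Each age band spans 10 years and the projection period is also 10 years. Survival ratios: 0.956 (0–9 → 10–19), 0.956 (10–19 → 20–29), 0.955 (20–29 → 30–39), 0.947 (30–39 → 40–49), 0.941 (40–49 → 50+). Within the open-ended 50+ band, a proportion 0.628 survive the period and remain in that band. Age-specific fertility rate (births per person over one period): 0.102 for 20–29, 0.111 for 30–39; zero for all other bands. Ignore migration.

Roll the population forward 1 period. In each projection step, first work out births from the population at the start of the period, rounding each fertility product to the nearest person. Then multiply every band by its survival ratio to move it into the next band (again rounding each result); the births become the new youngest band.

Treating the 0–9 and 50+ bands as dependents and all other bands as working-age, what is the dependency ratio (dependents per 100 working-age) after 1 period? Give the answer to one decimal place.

[period 1]
Births: 1310 × 0.102 = 134 ; 1380 × 0.111 = 153 → total 287
10–19: 830 × 0.956 = 793
20–29: 780 × 0.956 = 746
30–39: 1310 × 0.955 = 1251
40–49: 1380 × 0.947 = 1307
50+: 770 × 0.941 + 350 × 0.628 = 725 + 220 = 945
End of period: [287, 793, 746, 1251, 1307, 945]
Dependents (band 0–9 + band 50+) = 287 + 945 = 1232; working-age = 4097; ratio = 1232/4097 × 100 = 30.1

30.1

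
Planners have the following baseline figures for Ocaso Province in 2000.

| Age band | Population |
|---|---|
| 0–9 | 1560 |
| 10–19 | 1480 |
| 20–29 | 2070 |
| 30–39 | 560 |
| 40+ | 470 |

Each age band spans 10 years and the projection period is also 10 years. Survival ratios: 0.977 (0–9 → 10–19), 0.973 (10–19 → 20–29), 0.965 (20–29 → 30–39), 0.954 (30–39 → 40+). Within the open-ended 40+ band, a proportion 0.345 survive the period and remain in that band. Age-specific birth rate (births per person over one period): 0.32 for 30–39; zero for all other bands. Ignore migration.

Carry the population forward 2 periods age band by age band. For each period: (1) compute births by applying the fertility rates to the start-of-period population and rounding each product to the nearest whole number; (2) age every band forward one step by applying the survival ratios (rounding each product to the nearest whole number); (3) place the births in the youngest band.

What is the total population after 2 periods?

5833

[period 1]
Births: 560 * 0.32 = 179
10–19: 1560 * 0.977 = 1524
20–29: 1480 * 0.973 = 1440
30–39: 2070 * 0.965 = 1998
40+: 560 * 0.954 + 470 * 0.345 = 534 + 162 = 696
End of period: [179, 1524, 1440, 1998, 696]
[period 2]
Births: 1998 * 0.32 = 639
10–19: 179 * 0.977 = 175
20–29: 1524 * 0.973 = 1483
30–39: 1440 * 0.965 = 1390
40+: 1998 * 0.954 + 696 * 0.345 = 1906 + 240 = 2146
End of period: [639, 175, 1483, 1390, 2146]
Total after period 2: 639 + 175 + 1483 + 1390 + 2146 = 5833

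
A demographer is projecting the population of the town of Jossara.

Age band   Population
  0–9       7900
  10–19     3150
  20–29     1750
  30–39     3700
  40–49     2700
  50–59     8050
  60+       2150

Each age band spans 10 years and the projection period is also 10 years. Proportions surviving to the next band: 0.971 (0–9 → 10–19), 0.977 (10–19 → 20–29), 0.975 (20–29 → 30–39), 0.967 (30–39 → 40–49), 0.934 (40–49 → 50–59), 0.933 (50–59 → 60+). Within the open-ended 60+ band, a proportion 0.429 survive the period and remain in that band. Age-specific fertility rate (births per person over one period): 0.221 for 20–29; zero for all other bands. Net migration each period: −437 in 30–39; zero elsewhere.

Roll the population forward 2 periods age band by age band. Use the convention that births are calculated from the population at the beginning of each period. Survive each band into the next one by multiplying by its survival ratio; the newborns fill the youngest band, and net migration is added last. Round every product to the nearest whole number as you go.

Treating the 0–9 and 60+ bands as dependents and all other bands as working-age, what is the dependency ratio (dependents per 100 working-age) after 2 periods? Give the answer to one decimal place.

Call the groups 1 to 7, youngest first.
After projecting period 1:
Births: 1750 * 0.221 = 387
Group 2: 7900 * 0.971 = 7671
Group 3: 3150 * 0.977 = 3078
Group 4: 1750 * 0.975 = 1706
Group 5: 3700 * 0.967 = 3578
Group 6: 2700 * 0.934 = 2522
Group 7: 8050 * 0.933 + 2150 * 0.429 = 7511 + 922 = 8433
Net migration: Group 4 − 437 → 1269
Giving 387 / 7671 / 3078 / 1269 / 3578 / 2522 / 8433.
After projecting period 2:
Births: 3078 * 0.221 = 680
Group 2: 387 * 0.971 = 376
Group 3: 7671 * 0.977 = 7495
Group 4: 3078 * 0.975 = 3001
Group 5: 1269 * 0.967 = 1227
Group 6: 3578 * 0.934 = 3342
Group 7: 2522 * 0.933 + 8433 * 0.429 = 2353 + 3618 = 5971
Net migration: Group 4 − 437 → 2564
Giving 680 / 376 / 7495 / 2564 / 1227 / 3342 / 5971.
Dependents (band 0–9 + band 60+) = 680 + 5971 = 6651; working-age = 15004; ratio = 6651/15004 × 100 = 44.3

44.3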